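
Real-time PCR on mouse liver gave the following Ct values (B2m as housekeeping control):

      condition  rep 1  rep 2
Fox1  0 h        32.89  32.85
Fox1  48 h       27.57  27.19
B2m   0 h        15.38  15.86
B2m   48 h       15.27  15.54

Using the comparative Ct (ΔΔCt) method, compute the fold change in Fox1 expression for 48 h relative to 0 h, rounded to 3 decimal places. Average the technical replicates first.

Mean Ct: Fox1 0 h 32.870; Fox1 48 h 27.380; B2m 0 h 15.620; B2m 48 h 15.405
ΔCt(0 h) = 32.870 − 15.620 = 17.250
ΔCt(48 h) = 27.380 − 15.405 = 11.975
ΔΔCt = 11.975 − 17.250 = -5.275
Fold change = 2^(−(-5.275)) = 2^5.275 = 38.7198

38.720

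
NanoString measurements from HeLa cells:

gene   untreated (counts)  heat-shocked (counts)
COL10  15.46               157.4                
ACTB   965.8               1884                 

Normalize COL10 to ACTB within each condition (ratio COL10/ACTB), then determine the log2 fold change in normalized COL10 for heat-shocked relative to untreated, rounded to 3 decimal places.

COL10/ACTB (untreated) = 15.46 / 965.8 = 0.016007
COL10/ACTB (heat-shocked) = 157.4 / 1884 = 0.083546
Fold change = 0.083546 / 0.016007 = 5.2192
log2(5.2192) = 2.3838

2.384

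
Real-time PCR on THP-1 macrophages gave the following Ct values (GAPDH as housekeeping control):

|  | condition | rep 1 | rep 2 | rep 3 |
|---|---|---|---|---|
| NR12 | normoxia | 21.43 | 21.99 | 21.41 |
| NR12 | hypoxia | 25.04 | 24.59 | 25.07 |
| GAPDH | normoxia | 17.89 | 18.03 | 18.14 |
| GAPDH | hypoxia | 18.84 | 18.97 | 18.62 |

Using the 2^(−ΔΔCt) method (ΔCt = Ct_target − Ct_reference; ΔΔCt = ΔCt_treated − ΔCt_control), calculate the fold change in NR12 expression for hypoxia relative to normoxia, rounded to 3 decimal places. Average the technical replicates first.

Mean Ct: NR12 normoxia 21.610; NR12 hypoxia 24.900; GAPDH normoxia 18.020; GAPDH hypoxia 18.810
ΔCt(normoxia) = 21.610 − 18.020 = 3.590
ΔCt(hypoxia) = 24.900 − 18.810 = 6.090
ΔΔCt = 6.090 − 3.590 = 2.500
Fold change = 2^(−2.500) = 0.1768

0.177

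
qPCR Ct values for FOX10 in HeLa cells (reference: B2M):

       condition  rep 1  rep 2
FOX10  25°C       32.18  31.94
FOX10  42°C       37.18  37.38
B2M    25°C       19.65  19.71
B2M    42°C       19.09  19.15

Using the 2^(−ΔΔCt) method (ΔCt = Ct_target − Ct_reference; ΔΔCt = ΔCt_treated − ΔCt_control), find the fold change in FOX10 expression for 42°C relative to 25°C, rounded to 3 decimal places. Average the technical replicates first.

Mean Ct: FOX10 25°C 32.060; FOX10 42°C 37.280; B2M 25°C 19.680; B2M 42°C 19.120
ΔCt(25°C) = 32.060 − 19.680 = 12.380
ΔCt(42°C) = 37.280 − 19.120 = 18.160
ΔΔCt = 18.160 − 12.380 = 5.780
Fold change = 2^(−5.780) = 0.0182

0.018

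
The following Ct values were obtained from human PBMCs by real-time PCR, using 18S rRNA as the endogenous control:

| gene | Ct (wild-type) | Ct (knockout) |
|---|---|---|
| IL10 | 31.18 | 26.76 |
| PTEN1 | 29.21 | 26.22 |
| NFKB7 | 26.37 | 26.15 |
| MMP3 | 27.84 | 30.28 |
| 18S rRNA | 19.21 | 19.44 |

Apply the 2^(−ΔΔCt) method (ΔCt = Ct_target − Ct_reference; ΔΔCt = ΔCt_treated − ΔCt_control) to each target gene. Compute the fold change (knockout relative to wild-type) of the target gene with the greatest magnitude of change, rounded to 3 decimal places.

25.107

IL10: ΔΔCt = (26.76−19.44) − (31.18−19.21) = 7.32 − 11.97 = -4.65; fold change = 2^4.65 = 25.107
PTEN1: ΔΔCt = (26.22−19.44) − (29.21−19.21) = 6.78 − 10.00 = -3.22; fold change = 2^3.22 = 9.318
NFKB7: ΔΔCt = (26.15−19.44) − (26.37−19.21) = 6.71 − 7.16 = -0.45; fold change = 2^0.45 = 1.366
MMP3: ΔΔCt = (30.28−19.44) − (27.84−19.21) = 10.84 − 8.63 = 2.21; fold change = 2^-2.21 = 0.216
IL10 has the largest |ΔΔCt| = 4.65.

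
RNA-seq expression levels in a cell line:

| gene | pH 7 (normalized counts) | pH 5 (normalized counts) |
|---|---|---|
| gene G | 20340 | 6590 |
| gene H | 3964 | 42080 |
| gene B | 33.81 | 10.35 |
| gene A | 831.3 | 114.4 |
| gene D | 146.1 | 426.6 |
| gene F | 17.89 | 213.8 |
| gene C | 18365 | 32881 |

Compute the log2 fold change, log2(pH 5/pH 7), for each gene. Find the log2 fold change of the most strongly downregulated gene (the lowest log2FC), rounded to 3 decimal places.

-2.861

log2(6590/20340) = -1.626  (gene G)
log2(42080/3964) = 3.408  (gene H)
log2(10.35/33.81) = -1.708  (gene B)
log2(114.4/831.3) = -2.861  (gene A)
log2(426.6/146.1) = 1.546  (gene D)
log2(213.8/17.89) = 3.579  (gene F)
log2(32881/18365) = 0.840  (gene C)
gene A is most strongly downregulated.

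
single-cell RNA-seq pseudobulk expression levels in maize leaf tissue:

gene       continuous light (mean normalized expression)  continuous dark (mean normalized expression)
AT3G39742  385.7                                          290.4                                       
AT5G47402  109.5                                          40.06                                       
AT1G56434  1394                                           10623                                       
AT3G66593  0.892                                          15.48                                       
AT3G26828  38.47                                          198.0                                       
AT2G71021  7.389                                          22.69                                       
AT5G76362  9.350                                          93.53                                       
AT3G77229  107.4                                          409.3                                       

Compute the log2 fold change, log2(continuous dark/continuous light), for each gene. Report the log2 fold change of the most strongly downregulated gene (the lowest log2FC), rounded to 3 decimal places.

-1.451

log2(290.4/385.7) = -0.409  (AT3G39742)
log2(40.06/109.5) = -1.451  (AT5G47402)
log2(10623/1394) = 2.930  (AT1G56434)
log2(15.48/0.892) = 4.117  (AT3G66593)
log2(198.0/38.47) = 2.364  (AT3G26828)
log2(22.69/7.389) = 1.619  (AT2G71021)
log2(93.53/9.350) = 3.322  (AT5G76362)
log2(409.3/107.4) = 1.930  (AT3G77229)
AT5G47402 is most strongly downregulated.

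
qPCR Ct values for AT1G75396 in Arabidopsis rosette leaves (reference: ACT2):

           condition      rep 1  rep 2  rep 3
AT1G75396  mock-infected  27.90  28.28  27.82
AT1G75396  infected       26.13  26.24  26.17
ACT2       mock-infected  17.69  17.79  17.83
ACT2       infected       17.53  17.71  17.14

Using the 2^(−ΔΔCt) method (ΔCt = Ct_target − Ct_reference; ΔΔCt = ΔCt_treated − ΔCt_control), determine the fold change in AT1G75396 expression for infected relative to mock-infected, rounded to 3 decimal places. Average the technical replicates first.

2.848

Mean Ct: AT1G75396 mock-infected 28.000; AT1G75396 infected 26.180; ACT2 mock-infected 17.770; ACT2 infected 17.460
ΔCt(mock-infected) = 28.000 − 17.770 = 10.230
ΔCt(infected) = 26.180 − 17.460 = 8.720
ΔΔCt = 8.720 − 10.230 = -1.510
Fold change = 2^(−(-1.510)) = 2^1.510 = 2.8481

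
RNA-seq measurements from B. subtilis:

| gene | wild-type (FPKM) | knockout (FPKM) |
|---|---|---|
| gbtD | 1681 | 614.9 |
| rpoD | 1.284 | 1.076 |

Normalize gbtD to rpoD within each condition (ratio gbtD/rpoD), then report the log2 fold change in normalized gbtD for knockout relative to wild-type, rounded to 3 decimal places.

gbtD/rpoD (wild-type) = 1681 / 1.284 = 1309.2
gbtD/rpoD (knockout) = 614.9 / 1.076 = 571.47
Fold change = 571.47 / 1309.2 = 0.4365
log2(0.4365) = -1.1959

-1.196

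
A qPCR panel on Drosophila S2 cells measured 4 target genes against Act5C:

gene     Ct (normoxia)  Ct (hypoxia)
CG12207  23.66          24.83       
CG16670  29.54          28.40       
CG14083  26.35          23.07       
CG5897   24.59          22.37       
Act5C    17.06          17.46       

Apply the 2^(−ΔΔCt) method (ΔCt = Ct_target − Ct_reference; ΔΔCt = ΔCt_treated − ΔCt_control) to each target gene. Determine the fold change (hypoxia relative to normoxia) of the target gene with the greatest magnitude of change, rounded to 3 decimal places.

12.817

CG12207: ΔΔCt = (24.83−17.46) − (23.66−17.06) = 7.37 − 6.60 = 0.77; fold change = 2^-0.77 = 0.586
CG16670: ΔΔCt = (28.40−17.46) − (29.54−17.06) = 10.94 − 12.48 = -1.54; fold change = 2^1.54 = 2.908
CG14083: ΔΔCt = (23.07−17.46) − (26.35−17.06) = 5.61 − 9.29 = -3.68; fold change = 2^3.68 = 12.817
CG5897: ΔΔCt = (22.37−17.46) − (24.59−17.06) = 4.91 − 7.53 = -2.62; fold change = 2^2.62 = 6.148
CG14083 has the largest |ΔΔCt| = 3.68.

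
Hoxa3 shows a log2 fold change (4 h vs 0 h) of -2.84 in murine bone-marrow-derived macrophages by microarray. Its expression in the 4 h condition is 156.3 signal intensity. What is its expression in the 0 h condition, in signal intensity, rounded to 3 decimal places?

1119.139

Fold change = 2^(-2.84) = 0.1397
0 h expression = 156.3 / 0.1397 = 1119.139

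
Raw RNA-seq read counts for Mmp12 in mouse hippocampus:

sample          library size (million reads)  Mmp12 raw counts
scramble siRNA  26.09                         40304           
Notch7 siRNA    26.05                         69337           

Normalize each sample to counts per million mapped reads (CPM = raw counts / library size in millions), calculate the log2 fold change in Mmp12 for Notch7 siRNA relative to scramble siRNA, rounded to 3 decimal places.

0.785

CPM(scramble siRNA) = 40304 / 26.09 = 1544.8064
CPM(Notch7 siRNA) = 69337 / 26.05 = 2661.6891
Fold change = 2661.6891 / 1544.8064 = 1.72299
log2(1.72299) = 0.7849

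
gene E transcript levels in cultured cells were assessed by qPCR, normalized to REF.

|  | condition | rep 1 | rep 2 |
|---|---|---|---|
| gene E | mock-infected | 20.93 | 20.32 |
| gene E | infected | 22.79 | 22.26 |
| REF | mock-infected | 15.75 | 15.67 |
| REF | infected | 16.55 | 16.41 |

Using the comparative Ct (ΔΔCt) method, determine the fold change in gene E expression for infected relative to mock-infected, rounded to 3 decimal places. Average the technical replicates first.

0.457

Mean Ct: gene E mock-infected 20.625; gene E infected 22.525; REF mock-infected 15.710; REF infected 16.480
ΔCt(mock-infected) = 20.625 − 15.710 = 4.915
ΔCt(infected) = 22.525 − 16.480 = 6.045
ΔΔCt = 6.045 − 4.915 = 1.130
Fold change = 2^(−1.130) = 0.4569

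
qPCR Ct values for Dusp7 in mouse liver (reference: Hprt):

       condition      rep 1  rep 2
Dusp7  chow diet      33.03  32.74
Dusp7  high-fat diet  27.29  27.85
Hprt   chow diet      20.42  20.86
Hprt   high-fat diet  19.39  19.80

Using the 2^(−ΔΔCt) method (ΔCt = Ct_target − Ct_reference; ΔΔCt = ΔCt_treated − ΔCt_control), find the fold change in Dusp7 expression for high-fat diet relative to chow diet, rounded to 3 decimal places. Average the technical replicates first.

Mean Ct: Dusp7 chow diet 32.885; Dusp7 high-fat diet 27.570; Hprt chow diet 20.640; Hprt high-fat diet 19.595
ΔCt(chow diet) = 32.885 − 20.640 = 12.245
ΔCt(high-fat diet) = 27.570 − 19.595 = 7.975
ΔΔCt = 7.975 − 12.245 = -4.270
Fold change = 2^(−(-4.270)) = 2^4.270 = 19.2929

19.293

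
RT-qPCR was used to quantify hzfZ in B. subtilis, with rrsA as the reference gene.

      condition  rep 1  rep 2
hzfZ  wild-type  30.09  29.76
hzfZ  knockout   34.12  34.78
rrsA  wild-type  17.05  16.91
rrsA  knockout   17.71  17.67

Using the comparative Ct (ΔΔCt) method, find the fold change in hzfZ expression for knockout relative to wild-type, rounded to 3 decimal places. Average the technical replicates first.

Mean Ct: hzfZ wild-type 29.925; hzfZ knockout 34.450; rrsA wild-type 16.980; rrsA knockout 17.690
ΔCt(wild-type) = 29.925 − 16.980 = 12.945
ΔCt(knockout) = 34.450 − 17.690 = 16.760
ΔΔCt = 16.760 − 12.945 = 3.815
Fold change = 2^(−3.815) = 0.0711

0.071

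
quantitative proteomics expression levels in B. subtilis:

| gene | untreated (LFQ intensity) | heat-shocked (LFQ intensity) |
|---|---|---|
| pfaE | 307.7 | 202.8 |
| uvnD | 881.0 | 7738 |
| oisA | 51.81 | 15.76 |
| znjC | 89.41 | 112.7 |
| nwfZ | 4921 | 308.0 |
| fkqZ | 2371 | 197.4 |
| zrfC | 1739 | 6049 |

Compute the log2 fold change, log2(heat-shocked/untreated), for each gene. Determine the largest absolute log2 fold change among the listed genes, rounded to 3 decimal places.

3.998

log2(202.8/307.7) = -0.601  (pfaE)
log2(7738/881.0) = 3.135  (uvnD)
log2(15.76/51.81) = -1.717  (oisA)
log2(112.7/89.41) = 0.334  (znjC)
log2(308.0/4921) = -3.998  (nwfZ)
log2(197.4/2371) = -3.586  (fkqZ)
log2(6049/1739) = 1.798  (zrfC)
The largest magnitude belongs to nwfZ.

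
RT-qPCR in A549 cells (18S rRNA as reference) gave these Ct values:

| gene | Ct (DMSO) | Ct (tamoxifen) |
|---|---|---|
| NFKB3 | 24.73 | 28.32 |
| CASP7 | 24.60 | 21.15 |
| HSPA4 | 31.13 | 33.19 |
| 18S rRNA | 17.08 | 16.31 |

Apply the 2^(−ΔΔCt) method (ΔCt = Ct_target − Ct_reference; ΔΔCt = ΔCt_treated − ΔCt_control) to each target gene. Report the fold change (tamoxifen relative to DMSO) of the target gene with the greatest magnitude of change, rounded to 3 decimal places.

0.049

NFKB3: ΔΔCt = (28.32−16.31) − (24.73−17.08) = 12.01 − 7.65 = 4.36; fold change = 2^-4.36 = 0.049
CASP7: ΔΔCt = (21.15−16.31) − (24.60−17.08) = 4.84 − 7.52 = -2.68; fold change = 2^2.68 = 6.409
HSPA4: ΔΔCt = (33.19−16.31) − (31.13−17.08) = 16.88 − 14.05 = 2.83; fold change = 2^-2.83 = 0.141
NFKB3 has the largest |ΔΔCt| = 4.36.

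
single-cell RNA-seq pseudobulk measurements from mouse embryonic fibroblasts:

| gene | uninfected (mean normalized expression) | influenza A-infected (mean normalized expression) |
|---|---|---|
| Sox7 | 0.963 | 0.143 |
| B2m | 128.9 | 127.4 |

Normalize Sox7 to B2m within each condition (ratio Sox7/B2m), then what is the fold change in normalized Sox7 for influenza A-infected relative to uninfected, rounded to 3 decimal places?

0.150

Sox7/B2m (uninfected) = 0.963 / 128.9 = 0.0074709
Sox7/B2m (influenza A-infected) = 0.143 / 127.4 = 0.0011224
Fold change = 0.0011224 / 0.0074709 = 0.1502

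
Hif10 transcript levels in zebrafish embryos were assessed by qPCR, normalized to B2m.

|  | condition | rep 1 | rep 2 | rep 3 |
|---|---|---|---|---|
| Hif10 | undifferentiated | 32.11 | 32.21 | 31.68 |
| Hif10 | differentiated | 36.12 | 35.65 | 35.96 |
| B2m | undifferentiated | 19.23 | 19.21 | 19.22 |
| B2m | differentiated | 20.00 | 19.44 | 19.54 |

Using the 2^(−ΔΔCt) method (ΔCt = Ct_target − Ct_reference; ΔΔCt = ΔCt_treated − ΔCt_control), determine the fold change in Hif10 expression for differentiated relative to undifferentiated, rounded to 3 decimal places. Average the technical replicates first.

Mean Ct: Hif10 undifferentiated 32.000; Hif10 differentiated 35.910; B2m undifferentiated 19.220; B2m differentiated 19.660
ΔCt(undifferentiated) = 32.000 − 19.220 = 12.780
ΔCt(differentiated) = 35.910 − 19.660 = 16.250
ΔΔCt = 16.250 − 12.780 = 3.470
Fold change = 2^(−3.470) = 0.0902

0.090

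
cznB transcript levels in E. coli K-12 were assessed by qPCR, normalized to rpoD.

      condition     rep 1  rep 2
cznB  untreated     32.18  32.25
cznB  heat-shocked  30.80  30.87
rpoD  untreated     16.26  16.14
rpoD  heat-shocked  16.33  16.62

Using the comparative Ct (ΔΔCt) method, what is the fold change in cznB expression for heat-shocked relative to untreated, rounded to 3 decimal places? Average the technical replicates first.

3.149

Mean Ct: cznB untreated 32.215; cznB heat-shocked 30.835; rpoD untreated 16.200; rpoD heat-shocked 16.475
ΔCt(untreated) = 32.215 − 16.200 = 16.015
ΔCt(heat-shocked) = 30.835 − 16.475 = 14.360
ΔΔCt = 14.360 − 16.015 = -1.655
Fold change = 2^(−(-1.655)) = 2^1.655 = 3.1492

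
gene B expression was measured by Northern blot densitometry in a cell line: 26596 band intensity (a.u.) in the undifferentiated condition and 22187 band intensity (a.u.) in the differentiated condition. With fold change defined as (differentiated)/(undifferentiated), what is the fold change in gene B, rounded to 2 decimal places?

Fold change = 22187 / 26596 = 0.834
gene B is downregulated.

0.83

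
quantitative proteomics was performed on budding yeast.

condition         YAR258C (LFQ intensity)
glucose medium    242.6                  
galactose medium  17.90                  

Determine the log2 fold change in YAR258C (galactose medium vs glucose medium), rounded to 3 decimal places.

-3.761

Fold change = 17.90 / 242.6 = 0.0738
log2(0.0738) = -3.7605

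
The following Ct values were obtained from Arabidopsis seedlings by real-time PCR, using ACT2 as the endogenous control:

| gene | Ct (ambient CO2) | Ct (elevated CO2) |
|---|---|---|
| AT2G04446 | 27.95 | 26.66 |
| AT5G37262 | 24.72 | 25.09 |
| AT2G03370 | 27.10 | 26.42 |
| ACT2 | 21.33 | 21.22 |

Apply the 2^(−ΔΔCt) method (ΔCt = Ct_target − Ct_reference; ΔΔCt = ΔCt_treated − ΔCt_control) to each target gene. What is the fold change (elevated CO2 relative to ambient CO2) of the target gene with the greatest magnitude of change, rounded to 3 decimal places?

2.266

AT2G04446: ΔΔCt = (26.66−21.22) − (27.95−21.33) = 5.44 − 6.62 = -1.18; fold change = 2^1.18 = 2.266
AT5G37262: ΔΔCt = (25.09−21.22) − (24.72−21.33) = 3.87 − 3.39 = 0.48; fold change = 2^-0.48 = 0.717
AT2G03370: ΔΔCt = (26.42−21.22) − (27.10−21.33) = 5.20 − 5.77 = -0.57; fold change = 2^0.57 = 1.485
AT2G04446 has the largest |ΔΔCt| = 1.18.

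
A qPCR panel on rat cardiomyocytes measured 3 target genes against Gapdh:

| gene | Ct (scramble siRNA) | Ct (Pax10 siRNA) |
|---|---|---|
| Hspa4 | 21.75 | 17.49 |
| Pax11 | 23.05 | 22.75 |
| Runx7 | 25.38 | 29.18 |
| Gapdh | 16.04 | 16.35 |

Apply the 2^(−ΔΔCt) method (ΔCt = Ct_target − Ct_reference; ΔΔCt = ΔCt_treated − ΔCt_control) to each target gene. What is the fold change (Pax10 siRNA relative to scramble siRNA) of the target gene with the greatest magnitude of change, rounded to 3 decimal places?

23.752

Hspa4: ΔΔCt = (17.49−16.35) − (21.75−16.04) = 1.14 − 5.71 = -4.57; fold change = 2^4.57 = 23.752
Pax11: ΔΔCt = (22.75−16.35) − (23.05−16.04) = 6.40 − 7.01 = -0.61; fold change = 2^0.61 = 1.526
Runx7: ΔΔCt = (29.18−16.35) − (25.38−16.04) = 12.83 − 9.34 = 3.49; fold change = 2^-3.49 = 0.089
Hspa4 has the largest |ΔΔCt| = 4.57.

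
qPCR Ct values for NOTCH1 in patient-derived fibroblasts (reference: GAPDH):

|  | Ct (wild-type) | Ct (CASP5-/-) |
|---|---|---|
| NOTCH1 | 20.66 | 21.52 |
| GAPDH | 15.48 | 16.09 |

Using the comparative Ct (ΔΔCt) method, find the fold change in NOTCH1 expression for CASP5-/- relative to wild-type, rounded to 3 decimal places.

0.841

ΔCt(wild-type) = 20.660 − 15.480 = 5.180
ΔCt(CASP5-/-) = 21.520 − 16.090 = 5.430
ΔΔCt = 5.430 − 5.180 = 0.250
Fold change = 2^(−0.250) = 0.8409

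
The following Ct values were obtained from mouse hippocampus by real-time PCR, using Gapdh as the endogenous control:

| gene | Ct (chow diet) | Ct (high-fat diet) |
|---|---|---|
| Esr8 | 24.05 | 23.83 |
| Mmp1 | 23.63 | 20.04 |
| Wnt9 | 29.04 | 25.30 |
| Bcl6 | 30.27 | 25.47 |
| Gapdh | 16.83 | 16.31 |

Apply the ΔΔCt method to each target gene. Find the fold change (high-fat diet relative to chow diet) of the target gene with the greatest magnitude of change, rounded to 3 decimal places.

Esr8: ΔΔCt = (23.83−16.31) − (24.05−16.83) = 7.52 − 7.22 = 0.30; fold change = 2^-0.30 = 0.812
Mmp1: ΔΔCt = (20.04−16.31) − (23.63−16.83) = 3.73 − 6.80 = -3.07; fold change = 2^3.07 = 8.398
Wnt9: ΔΔCt = (25.30−16.31) − (29.04−16.83) = 8.99 − 12.21 = -3.22; fold change = 2^3.22 = 9.318
Bcl6: ΔΔCt = (25.47−16.31) − (30.27−16.83) = 9.16 − 13.44 = -4.28; fold change = 2^4.28 = 19.427
Bcl6 has the largest |ΔΔCt| = 4.28.

19.427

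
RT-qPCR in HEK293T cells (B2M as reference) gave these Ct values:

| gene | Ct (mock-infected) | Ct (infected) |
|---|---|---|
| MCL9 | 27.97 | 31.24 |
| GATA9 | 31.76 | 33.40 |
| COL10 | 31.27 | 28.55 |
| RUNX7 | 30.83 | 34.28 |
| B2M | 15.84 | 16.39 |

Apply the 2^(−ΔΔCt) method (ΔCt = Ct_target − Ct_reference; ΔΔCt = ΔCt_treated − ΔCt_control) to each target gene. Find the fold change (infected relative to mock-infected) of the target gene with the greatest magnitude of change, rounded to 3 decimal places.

9.646

MCL9: ΔΔCt = (31.24−16.39) − (27.97−15.84) = 14.85 − 12.13 = 2.72; fold change = 2^-2.72 = 0.152
GATA9: ΔΔCt = (33.40−16.39) − (31.76−15.84) = 17.01 − 15.92 = 1.09; fold change = 2^-1.09 = 0.470
COL10: ΔΔCt = (28.55−16.39) − (31.27−15.84) = 12.16 − 15.43 = -3.27; fold change = 2^3.27 = 9.646
RUNX7: ΔΔCt = (34.28−16.39) − (30.83−15.84) = 17.89 − 14.99 = 2.90; fold change = 2^-2.90 = 0.134
COL10 has the largest |ΔΔCt| = 3.27.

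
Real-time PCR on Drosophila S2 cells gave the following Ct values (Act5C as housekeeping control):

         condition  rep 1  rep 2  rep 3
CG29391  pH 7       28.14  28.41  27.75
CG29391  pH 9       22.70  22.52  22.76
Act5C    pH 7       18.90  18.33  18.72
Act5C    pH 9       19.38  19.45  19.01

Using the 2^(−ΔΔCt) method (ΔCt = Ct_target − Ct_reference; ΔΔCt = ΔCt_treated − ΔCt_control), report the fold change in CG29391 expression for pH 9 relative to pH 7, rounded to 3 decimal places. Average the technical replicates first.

Mean Ct: CG29391 pH 7 28.100; CG29391 pH 9 22.660; Act5C pH 7 18.650; Act5C pH 9 19.280
ΔCt(pH 7) = 28.100 − 18.650 = 9.450
ΔCt(pH 9) = 22.660 − 19.280 = 3.380
ΔΔCt = 3.380 − 9.450 = -6.070
Fold change = 2^(−(-6.070)) = 2^6.070 = 67.1819

67.182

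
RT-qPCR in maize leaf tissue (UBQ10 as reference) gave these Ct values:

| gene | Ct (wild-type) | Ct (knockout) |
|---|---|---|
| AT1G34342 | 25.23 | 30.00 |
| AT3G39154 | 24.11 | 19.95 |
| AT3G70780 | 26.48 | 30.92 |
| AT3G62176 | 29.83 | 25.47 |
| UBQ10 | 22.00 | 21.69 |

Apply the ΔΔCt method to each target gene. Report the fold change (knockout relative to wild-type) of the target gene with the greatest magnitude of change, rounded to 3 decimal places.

0.030

AT1G34342: ΔΔCt = (30.00−21.69) − (25.23−22.00) = 8.31 − 3.23 = 5.08; fold change = 2^-5.08 = 0.030
AT3G39154: ΔΔCt = (19.95−21.69) − (24.11−22.00) = -1.74 − 2.11 = -3.85; fold change = 2^3.85 = 14.420
AT3G70780: ΔΔCt = (30.92−21.69) − (26.48−22.00) = 9.23 − 4.48 = 4.75; fold change = 2^-4.75 = 0.037
AT3G62176: ΔΔCt = (25.47−21.69) − (29.83−22.00) = 3.78 − 7.83 = -4.05; fold change = 2^4.05 = 16.564
AT1G34342 has the largest |ΔΔCt| = 5.08.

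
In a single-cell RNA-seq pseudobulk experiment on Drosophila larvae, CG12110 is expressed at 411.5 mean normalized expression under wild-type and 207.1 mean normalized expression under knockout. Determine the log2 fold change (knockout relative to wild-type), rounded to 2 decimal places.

-0.99

Fold change = 207.1 / 411.5 = 0.5033
log2(0.5033) = -0.991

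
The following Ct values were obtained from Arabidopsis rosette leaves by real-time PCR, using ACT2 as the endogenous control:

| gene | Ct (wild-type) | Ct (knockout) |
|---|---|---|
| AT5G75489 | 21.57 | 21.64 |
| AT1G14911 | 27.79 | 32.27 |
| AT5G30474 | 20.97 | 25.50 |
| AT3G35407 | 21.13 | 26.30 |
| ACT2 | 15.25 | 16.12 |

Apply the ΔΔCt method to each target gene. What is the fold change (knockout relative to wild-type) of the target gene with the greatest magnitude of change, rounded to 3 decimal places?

AT5G75489: ΔΔCt = (21.64−16.12) − (21.57−15.25) = 5.52 − 6.32 = -0.80; fold change = 2^0.80 = 1.741
AT1G14911: ΔΔCt = (32.27−16.12) − (27.79−15.25) = 16.15 − 12.54 = 3.61; fold change = 2^-3.61 = 0.082
AT5G30474: ΔΔCt = (25.50−16.12) − (20.97−15.25) = 9.38 − 5.72 = 3.66; fold change = 2^-3.66 = 0.079
AT3G35407: ΔΔCt = (26.30−16.12) − (21.13−15.25) = 10.18 − 5.88 = 4.30; fold change = 2^-4.30 = 0.051
AT3G35407 has the largest |ΔΔCt| = 4.30.

0.051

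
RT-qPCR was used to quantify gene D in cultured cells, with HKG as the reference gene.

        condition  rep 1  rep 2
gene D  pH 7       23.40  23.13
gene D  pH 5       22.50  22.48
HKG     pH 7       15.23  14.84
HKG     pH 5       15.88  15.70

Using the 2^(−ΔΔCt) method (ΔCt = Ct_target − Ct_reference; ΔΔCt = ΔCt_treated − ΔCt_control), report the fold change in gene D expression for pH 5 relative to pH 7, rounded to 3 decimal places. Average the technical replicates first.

Mean Ct: gene D pH 7 23.265; gene D pH 5 22.490; HKG pH 7 15.035; HKG pH 5 15.790
ΔCt(pH 7) = 23.265 − 15.035 = 8.230
ΔCt(pH 5) = 22.490 − 15.790 = 6.700
ΔΔCt = 6.700 − 8.230 = -1.530
Fold change = 2^(−(-1.530)) = 2^1.530 = 2.8879

2.888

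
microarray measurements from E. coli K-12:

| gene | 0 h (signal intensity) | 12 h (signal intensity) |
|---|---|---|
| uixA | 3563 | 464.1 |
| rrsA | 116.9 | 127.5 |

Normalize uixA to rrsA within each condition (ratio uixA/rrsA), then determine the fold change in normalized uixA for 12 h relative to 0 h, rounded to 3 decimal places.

0.119

uixA/rrsA (0 h) = 3563 / 116.9 = 30.479
uixA/rrsA (12 h) = 464.1 / 127.5 = 3.64
Fold change = 3.64 / 30.479 = 0.1194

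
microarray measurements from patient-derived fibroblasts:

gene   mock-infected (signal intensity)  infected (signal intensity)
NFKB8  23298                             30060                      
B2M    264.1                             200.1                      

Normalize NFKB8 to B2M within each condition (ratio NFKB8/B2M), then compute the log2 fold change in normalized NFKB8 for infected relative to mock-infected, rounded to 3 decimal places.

0.768

NFKB8/B2M (mock-infected) = 23298 / 264.1 = 88.217
NFKB8/B2M (infected) = 30060 / 200.1 = 150.22
Fold change = 150.22 / 88.217 = 1.7029
log2(1.7029) = 0.7680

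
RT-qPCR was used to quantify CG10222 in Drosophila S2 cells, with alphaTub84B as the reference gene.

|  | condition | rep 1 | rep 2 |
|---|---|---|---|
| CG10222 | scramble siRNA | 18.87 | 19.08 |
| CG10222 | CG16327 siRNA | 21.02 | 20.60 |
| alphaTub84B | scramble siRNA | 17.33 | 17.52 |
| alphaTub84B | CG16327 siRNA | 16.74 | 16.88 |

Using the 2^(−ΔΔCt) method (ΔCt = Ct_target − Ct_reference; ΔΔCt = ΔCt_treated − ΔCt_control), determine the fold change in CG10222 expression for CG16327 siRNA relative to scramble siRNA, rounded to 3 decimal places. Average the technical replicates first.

0.183

Mean Ct: CG10222 scramble siRNA 18.975; CG10222 CG16327 siRNA 20.810; alphaTub84B scramble siRNA 17.425; alphaTub84B CG16327 siRNA 16.810
ΔCt(scramble siRNA) = 18.975 − 17.425 = 1.550
ΔCt(CG16327 siRNA) = 20.810 − 16.810 = 4.000
ΔΔCt = 4.000 − 1.550 = 2.450
Fold change = 2^(−2.450) = 0.1830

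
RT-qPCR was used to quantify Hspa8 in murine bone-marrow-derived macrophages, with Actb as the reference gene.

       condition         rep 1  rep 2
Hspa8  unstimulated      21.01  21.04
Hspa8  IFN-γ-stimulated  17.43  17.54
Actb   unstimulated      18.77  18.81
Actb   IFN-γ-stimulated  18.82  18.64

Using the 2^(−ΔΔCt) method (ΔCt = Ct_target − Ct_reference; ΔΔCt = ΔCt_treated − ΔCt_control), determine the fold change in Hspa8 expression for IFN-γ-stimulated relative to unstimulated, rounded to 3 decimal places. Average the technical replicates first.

11.158

Mean Ct: Hspa8 unstimulated 21.025; Hspa8 IFN-γ-stimulated 17.485; Actb unstimulated 18.790; Actb IFN-γ-stimulated 18.730
ΔCt(unstimulated) = 21.025 − 18.790 = 2.235
ΔCt(IFN-γ-stimulated) = 17.485 − 18.730 = -1.245
ΔΔCt = -1.245 − 2.235 = -3.480
Fold change = 2^(−(-3.480)) = 2^3.480 = 11.1579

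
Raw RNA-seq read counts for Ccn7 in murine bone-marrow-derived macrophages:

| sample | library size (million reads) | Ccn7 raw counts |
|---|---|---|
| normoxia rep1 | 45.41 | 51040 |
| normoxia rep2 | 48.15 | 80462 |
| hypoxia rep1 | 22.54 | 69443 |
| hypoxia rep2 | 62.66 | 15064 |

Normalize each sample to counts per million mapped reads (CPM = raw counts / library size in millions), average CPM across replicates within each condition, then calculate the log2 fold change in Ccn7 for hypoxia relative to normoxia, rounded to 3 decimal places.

CPM(normoxia rep1) = 51040 / 45.41 = 1123.9815
CPM(normoxia rep2) = 80462 / 48.15 = 1671.0696
CPM(hypoxia rep1) = 69443 / 22.54 = 3080.8784
CPM(hypoxia rep2) = 15064 / 62.66 = 240.4086
mean CPM(normoxia) = 1397.5255; mean CPM(hypoxia) = 1660.6435
Fold change = 1660.6435 / 1397.5255 = 1.18827
log2(1.18827) = 0.2489

0.249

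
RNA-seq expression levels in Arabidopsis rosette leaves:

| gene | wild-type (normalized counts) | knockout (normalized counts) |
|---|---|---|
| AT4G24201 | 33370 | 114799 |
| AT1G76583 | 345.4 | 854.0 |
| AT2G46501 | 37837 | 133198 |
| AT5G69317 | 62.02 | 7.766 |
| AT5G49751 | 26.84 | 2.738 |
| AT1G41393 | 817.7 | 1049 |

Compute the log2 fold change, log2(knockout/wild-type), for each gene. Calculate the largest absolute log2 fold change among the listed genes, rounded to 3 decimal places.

3.293

log2(114799/33370) = 1.782  (AT4G24201)
log2(854.0/345.4) = 1.306  (AT1G76583)
log2(133198/37837) = 1.816  (AT2G46501)
log2(7.766/62.02) = -2.997  (AT5G69317)
log2(2.738/26.84) = -3.293  (AT5G49751)
log2(1049/817.7) = 0.359  (AT1G41393)
The largest magnitude belongs to AT5G49751.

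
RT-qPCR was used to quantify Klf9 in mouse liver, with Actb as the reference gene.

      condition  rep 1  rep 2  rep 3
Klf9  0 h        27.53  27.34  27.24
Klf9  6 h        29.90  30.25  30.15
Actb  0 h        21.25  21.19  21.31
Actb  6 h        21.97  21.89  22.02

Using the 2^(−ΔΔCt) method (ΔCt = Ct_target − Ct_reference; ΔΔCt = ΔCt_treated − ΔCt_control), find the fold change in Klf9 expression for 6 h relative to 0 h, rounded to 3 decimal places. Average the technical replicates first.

Mean Ct: Klf9 0 h 27.370; Klf9 6 h 30.100; Actb 0 h 21.250; Actb 6 h 21.960
ΔCt(0 h) = 27.370 − 21.250 = 6.120
ΔCt(6 h) = 30.100 − 21.960 = 8.140
ΔΔCt = 8.140 − 6.120 = 2.020
Fold change = 2^(−2.020) = 0.2466

0.247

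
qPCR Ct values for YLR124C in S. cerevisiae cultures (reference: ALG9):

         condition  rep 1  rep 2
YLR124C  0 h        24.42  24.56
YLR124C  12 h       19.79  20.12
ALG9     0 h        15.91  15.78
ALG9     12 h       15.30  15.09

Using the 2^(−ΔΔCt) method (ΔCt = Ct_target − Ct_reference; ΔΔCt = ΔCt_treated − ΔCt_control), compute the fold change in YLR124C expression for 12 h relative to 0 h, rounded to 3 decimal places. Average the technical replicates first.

14.774

Mean Ct: YLR124C 0 h 24.490; YLR124C 12 h 19.955; ALG9 0 h 15.845; ALG9 12 h 15.195
ΔCt(0 h) = 24.490 − 15.845 = 8.645
ΔCt(12 h) = 19.955 − 15.195 = 4.760
ΔΔCt = 4.760 − 8.645 = -3.885
Fold change = 2^(−(-3.885)) = 2^3.885 = 14.7741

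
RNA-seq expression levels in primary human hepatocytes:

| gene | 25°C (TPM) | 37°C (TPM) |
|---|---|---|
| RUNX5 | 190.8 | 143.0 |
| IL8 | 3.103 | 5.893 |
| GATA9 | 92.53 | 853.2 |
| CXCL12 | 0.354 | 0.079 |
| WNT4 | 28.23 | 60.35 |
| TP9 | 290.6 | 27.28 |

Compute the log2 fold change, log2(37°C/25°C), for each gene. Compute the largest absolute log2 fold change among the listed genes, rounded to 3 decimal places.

3.413

log2(143.0/190.8) = -0.416  (RUNX5)
log2(5.893/3.103) = 0.925  (IL8)
log2(853.2/92.53) = 3.205  (GATA9)
log2(0.079/0.354) = -2.164  (CXCL12)
log2(60.35/28.23) = 1.096  (WNT4)
log2(27.28/290.6) = -3.413  (TP9)
The largest magnitude belongs to TP9.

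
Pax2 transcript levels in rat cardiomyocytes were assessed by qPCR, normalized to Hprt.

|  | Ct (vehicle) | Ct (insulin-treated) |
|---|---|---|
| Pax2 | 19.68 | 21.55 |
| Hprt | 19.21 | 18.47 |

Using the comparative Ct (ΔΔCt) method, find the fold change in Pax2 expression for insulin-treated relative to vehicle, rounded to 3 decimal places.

ΔCt(vehicle) = 19.680 − 19.210 = 0.470
ΔCt(insulin-treated) = 21.550 − 18.470 = 3.080
ΔΔCt = 3.080 − 0.470 = 2.610
Fold change = 2^(−2.610) = 0.1638

0.164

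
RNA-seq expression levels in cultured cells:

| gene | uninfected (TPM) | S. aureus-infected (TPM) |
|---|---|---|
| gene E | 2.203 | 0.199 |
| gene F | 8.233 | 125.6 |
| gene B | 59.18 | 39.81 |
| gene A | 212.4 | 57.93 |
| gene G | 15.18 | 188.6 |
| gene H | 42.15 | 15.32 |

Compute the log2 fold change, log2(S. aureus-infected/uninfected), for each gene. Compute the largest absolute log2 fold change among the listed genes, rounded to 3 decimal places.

3.931

log2(0.199/2.203) = -3.469  (gene E)
log2(125.6/8.233) = 3.931  (gene F)
log2(39.81/59.18) = -0.572  (gene B)
log2(57.93/212.4) = -1.874  (gene A)
log2(188.6/15.18) = 3.635  (gene G)
log2(15.32/42.15) = -1.460  (gene H)
The largest magnitude belongs to gene F.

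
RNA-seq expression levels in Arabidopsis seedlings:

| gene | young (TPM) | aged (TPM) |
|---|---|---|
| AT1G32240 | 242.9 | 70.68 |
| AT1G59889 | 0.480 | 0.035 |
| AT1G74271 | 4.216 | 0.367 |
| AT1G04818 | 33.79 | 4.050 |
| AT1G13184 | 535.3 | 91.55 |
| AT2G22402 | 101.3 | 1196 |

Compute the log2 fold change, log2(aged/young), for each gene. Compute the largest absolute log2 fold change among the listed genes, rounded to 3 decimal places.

3.778

log2(70.68/242.9) = -1.781  (AT1G32240)
log2(0.035/0.480) = -3.778  (AT1G59889)
log2(0.367/4.216) = -3.522  (AT1G74271)
log2(4.050/33.79) = -3.061  (AT1G04818)
log2(91.55/535.3) = -2.548  (AT1G13184)
log2(1196/101.3) = 3.562  (AT2G22402)
The largest magnitude belongs to AT1G59889.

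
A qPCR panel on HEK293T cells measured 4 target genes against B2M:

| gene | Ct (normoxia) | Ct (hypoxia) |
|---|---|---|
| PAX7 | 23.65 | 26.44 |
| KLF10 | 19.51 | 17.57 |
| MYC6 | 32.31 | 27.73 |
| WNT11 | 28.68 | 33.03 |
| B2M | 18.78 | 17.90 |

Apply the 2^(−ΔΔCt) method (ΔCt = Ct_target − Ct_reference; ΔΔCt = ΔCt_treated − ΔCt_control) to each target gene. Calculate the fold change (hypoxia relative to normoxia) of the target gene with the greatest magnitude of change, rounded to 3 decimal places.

0.027

PAX7: ΔΔCt = (26.44−17.90) − (23.65−18.78) = 8.54 − 4.87 = 3.67; fold change = 2^-3.67 = 0.079
KLF10: ΔΔCt = (17.57−17.90) − (19.51−18.78) = -0.33 − 0.73 = -1.06; fold change = 2^1.06 = 2.085
MYC6: ΔΔCt = (27.73−17.90) − (32.31−18.78) = 9.83 − 13.53 = -3.70; fold change = 2^3.70 = 12.996
WNT11: ΔΔCt = (33.03−17.90) − (28.68−18.78) = 15.13 − 9.90 = 5.23; fold change = 2^-5.23 = 0.027
WNT11 has the largest |ΔΔCt| = 5.23.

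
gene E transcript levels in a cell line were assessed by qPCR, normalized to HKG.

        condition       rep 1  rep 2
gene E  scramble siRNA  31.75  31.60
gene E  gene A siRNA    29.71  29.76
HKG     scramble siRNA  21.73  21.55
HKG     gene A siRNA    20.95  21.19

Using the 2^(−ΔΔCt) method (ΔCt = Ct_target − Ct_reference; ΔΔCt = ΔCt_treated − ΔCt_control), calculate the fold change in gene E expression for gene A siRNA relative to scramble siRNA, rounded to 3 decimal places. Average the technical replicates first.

Mean Ct: gene E scramble siRNA 31.675; gene E gene A siRNA 29.735; HKG scramble siRNA 21.640; HKG gene A siRNA 21.070
ΔCt(scramble siRNA) = 31.675 − 21.640 = 10.035
ΔCt(gene A siRNA) = 29.735 − 21.070 = 8.665
ΔΔCt = 8.665 − 10.035 = -1.370
Fold change = 2^(−(-1.370)) = 2^1.370 = 2.5847

2.585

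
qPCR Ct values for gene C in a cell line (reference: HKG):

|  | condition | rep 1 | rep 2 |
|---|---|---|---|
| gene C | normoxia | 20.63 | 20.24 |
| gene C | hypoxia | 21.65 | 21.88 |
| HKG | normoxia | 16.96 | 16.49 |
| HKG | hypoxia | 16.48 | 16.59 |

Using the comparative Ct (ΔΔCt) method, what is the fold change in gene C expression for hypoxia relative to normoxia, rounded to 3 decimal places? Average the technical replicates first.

Mean Ct: gene C normoxia 20.435; gene C hypoxia 21.765; HKG normoxia 16.725; HKG hypoxia 16.535
ΔCt(normoxia) = 20.435 − 16.725 = 3.710
ΔCt(hypoxia) = 21.765 − 16.535 = 5.230
ΔΔCt = 5.230 − 3.710 = 1.520
Fold change = 2^(−1.520) = 0.3487

0.349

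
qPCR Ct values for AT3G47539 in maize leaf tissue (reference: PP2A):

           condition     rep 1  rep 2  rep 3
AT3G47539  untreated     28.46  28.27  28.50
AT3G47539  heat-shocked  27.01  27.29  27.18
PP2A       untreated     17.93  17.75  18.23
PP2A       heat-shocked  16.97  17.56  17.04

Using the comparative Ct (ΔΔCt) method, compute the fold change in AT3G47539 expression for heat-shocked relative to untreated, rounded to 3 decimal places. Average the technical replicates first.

1.385

Mean Ct: AT3G47539 untreated 28.410; AT3G47539 heat-shocked 27.160; PP2A untreated 17.970; PP2A heat-shocked 17.190
ΔCt(untreated) = 28.410 − 17.970 = 10.440
ΔCt(heat-shocked) = 27.160 − 17.190 = 9.970
ΔΔCt = 9.970 − 10.440 = -0.470
Fold change = 2^(−(-0.470)) = 2^0.470 = 1.3851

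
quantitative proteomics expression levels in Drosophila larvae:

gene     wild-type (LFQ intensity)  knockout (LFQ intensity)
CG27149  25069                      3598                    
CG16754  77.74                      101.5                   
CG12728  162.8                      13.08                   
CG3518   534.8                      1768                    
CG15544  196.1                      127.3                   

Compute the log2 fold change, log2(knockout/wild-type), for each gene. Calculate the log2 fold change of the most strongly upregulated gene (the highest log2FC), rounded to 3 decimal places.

log2(3598/25069) = -2.801  (CG27149)
log2(101.5/77.74) = 0.385  (CG16754)
log2(13.08/162.8) = -3.638  (CG12728)
log2(1768/534.8) = 1.725  (CG3518)
log2(127.3/196.1) = -0.623  (CG15544)
CG3518 is most strongly upregulated.

1.725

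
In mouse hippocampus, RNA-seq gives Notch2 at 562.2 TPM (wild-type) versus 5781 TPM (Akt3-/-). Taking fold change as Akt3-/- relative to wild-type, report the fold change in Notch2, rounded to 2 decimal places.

10.28

Fold change = 5781 / 562.2 = 10.283
Notch2 is upregulated.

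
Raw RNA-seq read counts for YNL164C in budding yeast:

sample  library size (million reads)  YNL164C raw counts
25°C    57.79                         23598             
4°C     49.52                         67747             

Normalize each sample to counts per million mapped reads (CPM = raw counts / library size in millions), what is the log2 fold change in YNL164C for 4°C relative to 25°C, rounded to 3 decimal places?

CPM(25°C) = 23598 / 57.79 = 408.3405
CPM(4°C) = 67747 / 49.52 = 1368.0735
Fold change = 1368.0735 / 408.3405 = 3.35032
log2(3.35032) = 1.7443

1.744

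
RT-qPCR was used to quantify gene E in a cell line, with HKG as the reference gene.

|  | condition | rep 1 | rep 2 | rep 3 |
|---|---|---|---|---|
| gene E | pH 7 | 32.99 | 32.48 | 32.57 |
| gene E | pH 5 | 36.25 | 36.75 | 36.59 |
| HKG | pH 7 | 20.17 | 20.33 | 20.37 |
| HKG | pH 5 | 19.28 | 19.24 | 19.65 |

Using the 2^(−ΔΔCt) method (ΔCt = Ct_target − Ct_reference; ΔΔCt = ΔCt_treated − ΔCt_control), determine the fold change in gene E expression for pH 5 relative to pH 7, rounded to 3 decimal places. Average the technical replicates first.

0.037

Mean Ct: gene E pH 7 32.680; gene E pH 5 36.530; HKG pH 7 20.290; HKG pH 5 19.390
ΔCt(pH 7) = 32.680 − 20.290 = 12.390
ΔCt(pH 5) = 36.530 − 19.390 = 17.140
ΔΔCt = 17.140 − 12.390 = 4.750
Fold change = 2^(−4.750) = 0.0372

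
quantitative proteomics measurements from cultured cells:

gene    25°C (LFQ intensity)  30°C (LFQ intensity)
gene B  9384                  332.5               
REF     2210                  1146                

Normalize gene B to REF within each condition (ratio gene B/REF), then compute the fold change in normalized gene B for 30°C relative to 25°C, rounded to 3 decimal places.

0.068

gene B/REF (25°C) = 9384 / 2210 = 4.2462
gene B/REF (30°C) = 332.5 / 1146 = 0.29014
Fold change = 0.29014 / 4.2462 = 0.0683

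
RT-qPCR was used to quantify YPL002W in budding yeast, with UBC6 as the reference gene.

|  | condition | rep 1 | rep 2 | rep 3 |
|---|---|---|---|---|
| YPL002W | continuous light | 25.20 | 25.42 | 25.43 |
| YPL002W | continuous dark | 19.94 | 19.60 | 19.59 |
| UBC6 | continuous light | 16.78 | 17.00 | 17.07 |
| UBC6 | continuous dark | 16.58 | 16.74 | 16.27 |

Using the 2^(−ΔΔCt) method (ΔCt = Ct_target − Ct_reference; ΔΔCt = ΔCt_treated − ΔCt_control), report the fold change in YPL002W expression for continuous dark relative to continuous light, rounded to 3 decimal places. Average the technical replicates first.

37.271

Mean Ct: YPL002W continuous light 25.350; YPL002W continuous dark 19.710; UBC6 continuous light 16.950; UBC6 continuous dark 16.530
ΔCt(continuous light) = 25.350 − 16.950 = 8.400
ΔCt(continuous dark) = 19.710 − 16.530 = 3.180
ΔΔCt = 3.180 − 8.400 = -5.220
Fold change = 2^(−(-5.220)) = 2^5.220 = 37.2715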